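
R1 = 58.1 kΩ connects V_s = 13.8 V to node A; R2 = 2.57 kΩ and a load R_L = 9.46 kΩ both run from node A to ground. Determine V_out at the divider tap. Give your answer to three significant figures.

The load sits in parallel with R2, giving an effective lower resistance R2' = R2·R_L/(R2+R_L) = 2.021 kΩ.
Voltage divider with the loaded lower leg: V_out = 13.8 × 2.021/(58.1 + 2.021) = 13.8 × 0.03361 = 0.4639 V.

V_out ≈ 0.464 V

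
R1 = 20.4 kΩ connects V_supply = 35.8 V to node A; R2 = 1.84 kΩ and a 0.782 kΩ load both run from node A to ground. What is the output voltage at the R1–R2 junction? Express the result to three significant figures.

R2 ‖ R_L = (1.84 × 0.782)/(1.84 + 0.782) = 0.5488 kΩ.
Then V_out = V_supply · R2'/(R1 + R2') = 35.8 × 0.5488/20.95 = 0.9378 V.
(Unloaded it would be 2.96 V; the load pulls it down.)

V_out ≈ 0.938 V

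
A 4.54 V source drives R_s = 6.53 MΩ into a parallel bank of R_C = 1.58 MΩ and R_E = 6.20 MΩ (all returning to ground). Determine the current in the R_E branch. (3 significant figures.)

Equivalent of the parallel group: R_p = 1.259 MΩ.
Node voltage V_A = V_DC · R_p/(R_s + R_p) = 4.54 × 0.1617 = 0.7339 V.
Branch current I = V_A/R_E = 0.7339/6.20 = 0.1184 µA.

I ≈ 0.118 µA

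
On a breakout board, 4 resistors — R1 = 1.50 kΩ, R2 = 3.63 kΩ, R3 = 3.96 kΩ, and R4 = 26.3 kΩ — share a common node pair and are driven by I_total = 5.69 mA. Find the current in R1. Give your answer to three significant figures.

I ≈ 3.08 mA

ΣG = 1/1.50 + 1/3.63 + 1/3.96 + 1/26.3 = 1.233.
Current divider: I(R1) = I_total · G_k/ΣG = 5.69 × (0.6667/1.233) = 5.69 × 0.5408 = 3.077 mA.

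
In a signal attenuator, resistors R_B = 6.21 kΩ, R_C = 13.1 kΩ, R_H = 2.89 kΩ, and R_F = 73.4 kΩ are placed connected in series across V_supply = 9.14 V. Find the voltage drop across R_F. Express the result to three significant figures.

V ≈ 7.02 V

Total series resistance ΣR = 6.21 + 13.1 + 2.89 + 73.4 = 95.60 kΩ.
V = V_supply · R/ΣR = 9.14 × 0.7678 = 7.018 V.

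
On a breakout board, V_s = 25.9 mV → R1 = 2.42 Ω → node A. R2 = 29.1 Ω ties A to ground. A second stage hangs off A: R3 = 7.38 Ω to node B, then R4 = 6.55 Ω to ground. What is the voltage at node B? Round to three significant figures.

The second stage (R3 + R4 = 13.93 Ω) loads node A in parallel with R2.
R2 ‖ (R3+R4) = 9.420 Ω.
So V_A = 25.9 × 0.7956 = 20.61 mV.
Then the unloaded second divider: V_B = V_A × R4/(R3+R4) = 20.61 × 0.4702 = 9.689 mV.

V_B ≈ 9.69 mV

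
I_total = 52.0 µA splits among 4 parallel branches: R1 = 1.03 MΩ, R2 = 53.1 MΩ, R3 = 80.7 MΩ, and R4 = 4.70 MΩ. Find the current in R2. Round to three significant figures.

I ≈ 0.806 µA

Conductances: ΣG = 1/1.03 + 1/53.1 + 1/80.7 + 1/4.70 = 1.215 (1/MΩ).
Current divider: I(R2) = I_total · G_k/ΣG = 52.0 × (0.01883/1.215) = 52.0 × 0.01550 = 0.8061 µA.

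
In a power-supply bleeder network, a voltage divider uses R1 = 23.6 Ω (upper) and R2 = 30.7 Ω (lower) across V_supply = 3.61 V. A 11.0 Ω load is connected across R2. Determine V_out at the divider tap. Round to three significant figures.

The load sits in parallel with R2, giving an effective lower resistance R2' = R2·R_L/(R2+R_L) = 8.098 Ω.
Then V_out = V_supply · R2'/(R1 + R2') = 3.61 × 8.098/31.70 = 0.9223 V.
(Unloaded it would be 2.04 V; the load pulls it down.)

V_out ≈ 0.922 V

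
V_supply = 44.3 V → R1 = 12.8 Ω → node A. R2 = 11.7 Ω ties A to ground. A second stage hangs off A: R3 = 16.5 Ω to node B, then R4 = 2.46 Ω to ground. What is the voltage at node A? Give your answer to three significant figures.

The second stage (R3 + R4 = 18.96 Ω) loads node A in parallel with R2.
Effective lower resistance at A: R2 ‖ 18.96 = 7.235 Ω.
V_A = 44.3 × 7.235/(12.8 + 7.235) = 16.00 V.

V_A ≈ 16.0 V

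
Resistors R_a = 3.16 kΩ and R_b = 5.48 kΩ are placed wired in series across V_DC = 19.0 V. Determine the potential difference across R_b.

Series total: ΣR = 3.16 + 5.48 = 8.640 kΩ.
By the voltage-divider rule, V = 19.0 × 5.480/8.640 = 12.05 V.

V ≈ 12.1 V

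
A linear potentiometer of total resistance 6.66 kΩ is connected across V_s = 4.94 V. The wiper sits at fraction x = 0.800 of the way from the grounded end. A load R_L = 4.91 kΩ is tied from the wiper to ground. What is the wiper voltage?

The pot divides into 1.332 kΩ above the wiper and 5.328 kΩ below.
Lower segment in parallel with the load: 5.328 ‖ 4.91 = 2.555 kΩ.
Then V_out = V_s · 2.555/(1.332 + 2.555) = 3.247 V.
(Unloaded: V_out = x·V_s = 3.95 V.)

V_out ≈ 3.25 V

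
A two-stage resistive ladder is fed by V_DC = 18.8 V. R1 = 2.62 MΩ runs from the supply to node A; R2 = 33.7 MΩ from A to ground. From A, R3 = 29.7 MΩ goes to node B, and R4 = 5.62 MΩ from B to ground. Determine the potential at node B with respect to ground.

V_B ≈ 2.60 V

Node A sees R2 in parallel with the series input of stage 2, R3 + R4 = 35.32 MΩ.
R2 ‖ (R3+R4) = 17.25 MΩ.
So V_A = 18.8 × 0.8681 = 16.32 V.
Stage 2 is unloaded, so V_B = V_A · R4/(R3+R4) = 16.32 × 5.62/35.32 = 2.597 V.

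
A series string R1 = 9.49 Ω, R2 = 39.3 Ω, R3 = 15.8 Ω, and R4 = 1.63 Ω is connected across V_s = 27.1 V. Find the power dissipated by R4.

P ≈ 0.273 W

ΣR = 66.22 Ω → I = 27.1/66.22 = 0.4092 A.
P = I²R = 0.1675 × 1.63 = 0.2730 W.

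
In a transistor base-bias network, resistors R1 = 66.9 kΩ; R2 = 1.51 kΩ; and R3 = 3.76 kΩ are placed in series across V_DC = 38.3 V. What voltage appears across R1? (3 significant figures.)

Total series resistance ΣR = 66.9 + 1.51 + 3.76 = 72.17 kΩ.
V = V_DC · R/ΣR = 38.3 × 0.9270 = 35.50 V.

V ≈ 35.5 V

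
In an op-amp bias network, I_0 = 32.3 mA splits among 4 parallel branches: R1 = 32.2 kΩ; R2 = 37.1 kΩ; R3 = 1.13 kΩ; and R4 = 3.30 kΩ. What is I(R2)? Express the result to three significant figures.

I ≈ 0.699 mA

ΣG = 1/32.2 + 1/37.1 + 1/1.13 + 1/3.30 = 1.246.
Current divider: I(R2) = I_0 · G_k/ΣG = 32.3 × (0.02695/1.246) = 32.3 × 0.02163 = 0.6987 mA.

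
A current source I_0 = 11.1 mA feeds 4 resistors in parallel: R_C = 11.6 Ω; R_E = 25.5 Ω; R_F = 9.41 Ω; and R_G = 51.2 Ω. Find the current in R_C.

I ≈ 3.81 mA

Total conductance ΣG = 1/11.6 + 1/25.5 + 1/9.41 + 1/51.2 = 0.2512 (units of 1/Ω).
R_C takes the fraction G_k/ΣG = 0.08621/0.2512 = 0.3431, so I = 11.1 × 0.3431 = 3.809 mA.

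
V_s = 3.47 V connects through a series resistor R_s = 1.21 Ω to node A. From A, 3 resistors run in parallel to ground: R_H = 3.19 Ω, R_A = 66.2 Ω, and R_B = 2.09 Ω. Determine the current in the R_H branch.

Combine the parallel branches: R_p = (1/3.19 + 1/66.2 + 1/2.09)⁻¹ = 1.239 Ω.
Node voltage V_A = V_s · R_p/(R_s + R_p) = 3.47 × 0.5059 = 1.756 V.
Branch current I = V_A/R_H = 1.756/3.19 = 0.5503 A.

I ≈ 0.550 A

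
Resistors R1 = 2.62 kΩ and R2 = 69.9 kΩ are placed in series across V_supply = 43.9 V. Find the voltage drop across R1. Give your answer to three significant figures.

Total series resistance ΣR = 2.62 + 69.9 = 72.52 kΩ.
Voltage divider: V = V_supply · (2.620 / 72.52) = 43.9 × 0.03613 = 1.586 V.

V ≈ 1.59 V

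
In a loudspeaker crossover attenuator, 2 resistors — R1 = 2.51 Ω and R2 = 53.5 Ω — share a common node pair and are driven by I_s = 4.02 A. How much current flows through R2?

I ≈ 0.180 A

With just two branches, the current splits inversely with resistance.
I(R2) = 4.02 × 2.51/(2.51 + 53.5) = 4.02 × 0.04481 = 0.1801 A.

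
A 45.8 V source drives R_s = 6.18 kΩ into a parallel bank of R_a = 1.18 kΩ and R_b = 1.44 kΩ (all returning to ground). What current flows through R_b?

Equivalent of the parallel group: R_p = 0.6485 kΩ.
Node voltage V_A = V_DC · R_p/(R_s + R_p) = 45.8 × 0.09498 = 4.350 V.
Branch current I = V_A/R_b = 4.350/1.44 = 3.021 mA.
(Check via current divider: I_total = 6.707 mA; share G_k/ΣG = 0.4504 → same result.)

I ≈ 3.02 mA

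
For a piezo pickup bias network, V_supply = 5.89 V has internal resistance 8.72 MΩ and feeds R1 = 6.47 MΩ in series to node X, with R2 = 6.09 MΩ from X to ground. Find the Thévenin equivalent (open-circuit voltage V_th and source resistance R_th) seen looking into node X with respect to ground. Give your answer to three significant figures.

R1' = 8.72 + 6.47 = 15.19 MΩ (source resistance + R1).
Open-circuit (no load on X): V_th = V_supply · R2/(R1' + R2) = 5.89 × 6.09/(15.19 + 6.09) = 1.686 V.
Looking into X with the source shorted: R_th = R1'·R2/(R1'+R2) = 15.19 × 6.09/21.28 = 4.347 MΩ.

V_th ≈ 1.69 V, R_th ≈ 4.35 MΩ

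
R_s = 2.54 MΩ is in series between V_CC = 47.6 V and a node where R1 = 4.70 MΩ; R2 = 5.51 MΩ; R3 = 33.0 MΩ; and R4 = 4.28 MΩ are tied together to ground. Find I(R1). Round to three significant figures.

I ≈ 3.79 µA

Combine the parallel branches: R_p = (1/4.70 + 1/5.51 + 1/33.0 + 1/4.28)⁻¹ = 1.519 MΩ.
V_A by voltage divider: V_A = 47.6 × 1.519/(2.54 + 1.519) = 17.82 V.
I(R1) = V_A / R1 = 17.82/4.70 = 3.791 µA.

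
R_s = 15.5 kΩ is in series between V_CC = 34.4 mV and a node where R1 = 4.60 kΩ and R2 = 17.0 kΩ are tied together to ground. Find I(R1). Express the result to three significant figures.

I ≈ 1.42 µA

Equivalent of the parallel group: R_p = 3.620 kΩ.
V_A by voltage divider: V_A = 34.4 × 3.620/(15.5 + 3.620) = 6.514 mV.
Branch current I = V_A/R1 = 6.514/4.60 = 1.416 µA.
(Check via current divider: I_total = 1.799 µA; share G_k/ΣG = 0.7870 → same result.)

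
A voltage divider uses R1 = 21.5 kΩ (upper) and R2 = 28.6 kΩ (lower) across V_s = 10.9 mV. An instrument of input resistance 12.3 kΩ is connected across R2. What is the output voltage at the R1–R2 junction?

V_out ≈ 3.11 mV

The load sits in parallel with R2, giving an effective lower resistance R2' = R2·R_L/(R2+R_L) = 8.601 kΩ.
Now apply the divider: V_out = 10.9 × 0.2857 = 3.115 mV.
(Unloaded it would be 6.22 mV; the load pulls it down.)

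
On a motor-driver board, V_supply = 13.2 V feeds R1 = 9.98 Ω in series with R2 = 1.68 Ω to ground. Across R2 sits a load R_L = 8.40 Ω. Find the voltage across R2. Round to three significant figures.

V_out ≈ 1.62 V

R2 ‖ R_L = (1.68 × 8.40)/(1.68 + 8.40) = 1.400 Ω.
Then V_out = V_supply · R2'/(R1 + R2') = 13.2 × 1.400/11.38 = 1.624 V.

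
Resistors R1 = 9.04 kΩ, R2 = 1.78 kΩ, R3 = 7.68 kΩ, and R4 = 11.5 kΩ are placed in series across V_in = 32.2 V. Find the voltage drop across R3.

V ≈ 8.24 V

ΣR = 9.04 + 1.78 + 7.68 + 11.5 = 30.00 kΩ.
V = V_in · R/ΣR = 32.2 × 0.2560 = 8.243 V.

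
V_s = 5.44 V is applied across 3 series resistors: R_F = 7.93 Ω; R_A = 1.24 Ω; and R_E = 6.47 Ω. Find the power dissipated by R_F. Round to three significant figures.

P ≈ 0.959 W

The common current is I = 5.44/15.64 = 0.3478 A.
P(R_F) = I²·R_F = (0.3478)² × 7.93 = 0.9594 W.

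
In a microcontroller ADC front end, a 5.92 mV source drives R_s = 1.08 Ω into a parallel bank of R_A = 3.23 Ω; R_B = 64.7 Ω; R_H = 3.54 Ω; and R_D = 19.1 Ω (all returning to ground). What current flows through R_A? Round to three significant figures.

Equivalent of the parallel group: R_p = 1.515 Ω.
V_A by voltage divider: V_A = 5.92 × 1.515/(1.08 + 1.515) = 3.457 mV.
Branch current I = V_A/R_A = 3.457/3.23 = 1.070 mA.
(Equivalently: I_total = 2.281 mA, then current-divider fraction G_k/ΣG = 0.4692.)

I ≈ 1.07 mA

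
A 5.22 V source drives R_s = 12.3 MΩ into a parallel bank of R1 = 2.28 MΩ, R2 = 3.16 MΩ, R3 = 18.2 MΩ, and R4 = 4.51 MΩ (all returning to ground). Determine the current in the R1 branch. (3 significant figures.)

Combine the parallel branches: R_p = (1/2.28 + 1/3.16 + 1/18.2 + 1/4.51)⁻¹ = 0.9692 MΩ.
Node voltage V_A = V_CC · R_p/(R_s + R_p) = 5.22 × 0.07304 = 0.3813 V.
Branch current I = V_A/R1 = 0.3813/2.28 = 0.1672 µA.

I ≈ 0.167 µA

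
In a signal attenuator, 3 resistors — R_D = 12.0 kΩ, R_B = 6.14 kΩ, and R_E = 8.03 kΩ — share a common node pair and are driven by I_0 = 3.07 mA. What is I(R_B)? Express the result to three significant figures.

Total conductance ΣG = 1/12.0 + 1/6.14 + 1/8.03 = 0.3707 (units of 1/kΩ).
Current divider: I(R_B) = I_0 · G_k/ΣG = 3.07 × (0.1629/0.3707) = 3.07 × 0.4393 = 1.349 mA.

I ≈ 1.35 mA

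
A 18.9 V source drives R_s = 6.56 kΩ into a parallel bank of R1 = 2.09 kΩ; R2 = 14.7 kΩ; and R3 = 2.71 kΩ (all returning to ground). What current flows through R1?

I ≈ 1.29 mA

Parallel bank: R_p = 1/(1/2.09 + 1/14.7 + 1/2.71) = 1.092 kΩ.
V_A = 18.9 × 1.092/7.652 = 2.698 V.
I(R1) = V_A / R1 = 2.698/2.09 = 1.291 mA.
(Check via current divider: I_total = 2.470 mA; share G_k/ΣG = 0.5226 → same result.)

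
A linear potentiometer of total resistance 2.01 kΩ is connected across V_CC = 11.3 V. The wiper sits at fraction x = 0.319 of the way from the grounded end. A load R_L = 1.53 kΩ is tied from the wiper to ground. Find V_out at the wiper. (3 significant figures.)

V_out ≈ 2.80 V

The pot divides into 1.369 kΩ above the wiper and 0.6412 kΩ below.
Lower segment in parallel with the load: 0.6412 ‖ 1.53 = 0.4518 kΩ.
V_out = 11.3 × 0.4518/(1.369 + 0.4518) = 2.804 V.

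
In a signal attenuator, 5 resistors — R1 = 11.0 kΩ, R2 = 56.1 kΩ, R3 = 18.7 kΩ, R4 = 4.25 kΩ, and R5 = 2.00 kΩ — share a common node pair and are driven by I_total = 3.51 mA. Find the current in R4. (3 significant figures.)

I ≈ 0.920 mA

ΣG = 1/11.0 + 1/56.1 + 1/18.7 + 1/4.25 + 1/2.00 = 0.8975.
R4 takes the fraction G_k/ΣG = 0.2353/0.8975 = 0.2622, so I = 3.51 × 0.2622 = 0.9202 mA.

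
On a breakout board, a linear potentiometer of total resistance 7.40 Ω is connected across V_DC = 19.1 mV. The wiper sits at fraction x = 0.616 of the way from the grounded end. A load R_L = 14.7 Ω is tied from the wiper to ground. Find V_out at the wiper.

Lower segment x·R_p = 4.558 Ω; upper segment (1−x)·R_p = 2.842 Ω.
Lower segment in parallel with the load: 4.558 ‖ 14.7 = 3.479 Ω.
V_out = 19.1 × 3.479/(2.842 + 3.479) = 10.51 mV.
(Unloaded: V_out = x·V_DC = 11.8 mV.)

V_out ≈ 10.5 mV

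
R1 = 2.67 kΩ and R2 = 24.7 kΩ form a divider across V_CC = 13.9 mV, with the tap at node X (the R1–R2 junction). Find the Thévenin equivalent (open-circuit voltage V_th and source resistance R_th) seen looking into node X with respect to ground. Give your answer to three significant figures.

V_th ≈ 12.5 mV, R_th ≈ 2.41 kΩ

With X open, the divider is unloaded: V_th = 13.9 × 24.7/27.37 = 12.54 mV.
Zeroing V_CC shorts the top of R1 to ground, so R_th = R1 ‖ R2 = 2.410 kΩ.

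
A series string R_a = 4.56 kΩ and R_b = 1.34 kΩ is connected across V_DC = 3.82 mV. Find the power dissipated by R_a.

The common current is I = 3.82/5.900 = 0.6475 µA.
P = I²R = 0.4192 × 4.56 = 1.912 nW.

P ≈ 1.91 nW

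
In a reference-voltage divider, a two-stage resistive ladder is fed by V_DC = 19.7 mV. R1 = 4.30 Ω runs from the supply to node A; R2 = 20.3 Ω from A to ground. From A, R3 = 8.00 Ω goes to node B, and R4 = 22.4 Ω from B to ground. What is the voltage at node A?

Looking into the second stage from A: R3 + R4 = 30.40 Ω appears in parallel with R2.
Effective lower resistance at A: R2 ‖ 30.40 = 12.17 Ω.
First divider: V_A = V_DC · 12.17/(4.30 + 12.17) = 14.56 mV.

V_A ≈ 14.6 mV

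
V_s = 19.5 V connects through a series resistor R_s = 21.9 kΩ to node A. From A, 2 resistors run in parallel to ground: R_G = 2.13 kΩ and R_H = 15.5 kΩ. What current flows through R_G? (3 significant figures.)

Equivalent of the parallel group: R_p = 1.873 kΩ.
V_A by voltage divider: V_A = 19.5 × 1.873/(21.9 + 1.873) = 1.536 V.
I(R_G) = V_A / R_G = 1.536/2.13 = 0.7212 mA.

I ≈ 0.721 mA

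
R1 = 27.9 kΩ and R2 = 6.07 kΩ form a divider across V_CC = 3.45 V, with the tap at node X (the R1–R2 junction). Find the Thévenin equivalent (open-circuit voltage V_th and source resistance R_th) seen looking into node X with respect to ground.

With X open, the divider is unloaded: V_th = 3.45 × 6.07/33.97 = 0.6165 V.
Zeroing V_CC shorts the top of R1 to ground, so R_th = R1 ‖ R2 = 4.985 kΩ.

V_th ≈ 0.616 V, R_th ≈ 4.99 kΩ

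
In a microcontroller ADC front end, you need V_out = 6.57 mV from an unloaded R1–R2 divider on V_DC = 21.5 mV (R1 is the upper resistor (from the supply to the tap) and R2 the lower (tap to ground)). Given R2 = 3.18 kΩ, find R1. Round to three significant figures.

The divider ratio is R2/(R1+R2) = 6.57/21.5 = 0.3056.
R1 = R2·(1/k − 1) = 3.18 × 2.272 = 7.226 kΩ.

R1 ≈ 7.23 kΩ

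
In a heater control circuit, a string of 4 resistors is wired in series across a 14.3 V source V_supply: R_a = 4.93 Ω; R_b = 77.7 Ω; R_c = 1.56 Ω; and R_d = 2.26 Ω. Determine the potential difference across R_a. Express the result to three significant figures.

Total series resistance ΣR = 4.93 + 77.7 + 1.56 + 2.26 = 86.45 Ω.
Voltage divider: V = V_supply · (4.930 / 86.45) = 14.3 × 0.05703 = 0.8155 V.

V ≈ 0.815 V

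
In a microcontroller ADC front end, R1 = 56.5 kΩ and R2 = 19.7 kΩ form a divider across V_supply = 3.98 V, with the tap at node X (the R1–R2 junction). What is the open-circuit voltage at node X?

V_th ≈ 1.03 V

V_th is the unloaded tap voltage: V_supply · R2/(R1+R2) = 3.98 × 0.2585 = 1.029 V.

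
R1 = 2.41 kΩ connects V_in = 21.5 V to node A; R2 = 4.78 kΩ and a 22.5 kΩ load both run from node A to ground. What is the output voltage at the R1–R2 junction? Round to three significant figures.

The load sits in parallel with R2, giving an effective lower resistance R2' = R2·R_L/(R2+R_L) = 3.942 kΩ.
Then V_out = V_in · R2'/(R1 + R2') = 21.5 × 3.942/6.352 = 13.34 V.
(Unloaded it would be 14.3 V; the load pulls it down.)

V_out ≈ 13.3 V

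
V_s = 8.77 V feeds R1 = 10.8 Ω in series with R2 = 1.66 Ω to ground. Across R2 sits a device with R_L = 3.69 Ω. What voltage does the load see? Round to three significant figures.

R2 ‖ R_L = (1.66 × 3.69)/(1.66 + 3.69) = 1.145 Ω.
Now apply the divider: V_out = 8.77 × 0.09585 = 0.8406 V.

V_out ≈ 0.841 V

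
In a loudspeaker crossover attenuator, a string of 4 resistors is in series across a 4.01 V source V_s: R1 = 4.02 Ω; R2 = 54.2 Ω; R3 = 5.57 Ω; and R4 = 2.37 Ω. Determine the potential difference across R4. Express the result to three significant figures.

Series total: ΣR = 4.02 + 54.2 + 5.57 + 2.37 = 66.16 Ω.
V = V_s · R/ΣR = 4.01 × 0.03582 = 0.1436 V.

V ≈ 0.144 V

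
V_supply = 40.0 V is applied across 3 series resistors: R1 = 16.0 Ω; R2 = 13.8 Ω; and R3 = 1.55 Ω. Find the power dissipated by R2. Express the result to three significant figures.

P ≈ 22.5 W

ΣR = 31.35 Ω → I = 40.0/31.35 = 1.276 A.
V(R2) = I·R = 17.61 V; P = V·I = 17.61 × 1.276 = 22.47 W.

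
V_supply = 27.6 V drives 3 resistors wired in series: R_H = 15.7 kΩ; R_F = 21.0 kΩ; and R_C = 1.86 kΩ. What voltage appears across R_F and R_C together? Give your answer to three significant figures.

V ≈ 16.4 V

Total series resistance ΣR = 15.7 + 21.0 + 1.86 = 38.56 kΩ.
R_{R_F..R_C} = 21.0 + 1.86 = 22.86 kΩ.
By the voltage-divider rule, V = 27.6 × 22.86/38.56 = 16.36 V.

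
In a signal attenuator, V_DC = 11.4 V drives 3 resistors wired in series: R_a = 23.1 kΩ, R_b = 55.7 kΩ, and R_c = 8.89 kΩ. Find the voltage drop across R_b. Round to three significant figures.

V ≈ 7.24 V

Total series resistance ΣR = 23.1 + 55.7 + 8.89 = 87.69 kΩ.
Voltage divider: V = V_DC · (55.70 / 87.69) = 11.4 × 0.6352 = 7.241 V.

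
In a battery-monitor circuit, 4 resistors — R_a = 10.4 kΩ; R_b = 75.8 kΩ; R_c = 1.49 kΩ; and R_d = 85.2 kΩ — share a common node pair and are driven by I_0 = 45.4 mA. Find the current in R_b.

ΣG = 1/10.4 + 1/75.8 + 1/1.49 + 1/85.2 = 0.7922.
By the current-divider rule, I = I_0 · G_k/ΣG = 45.4 × 0.01665 = 0.7560 mA.

I ≈ 0.756 mA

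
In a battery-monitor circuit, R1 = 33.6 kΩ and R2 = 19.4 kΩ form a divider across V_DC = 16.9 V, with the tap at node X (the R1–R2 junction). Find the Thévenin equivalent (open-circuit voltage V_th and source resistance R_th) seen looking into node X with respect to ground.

With X open, the divider is unloaded: V_th = 16.9 × 19.4/53.00 = 6.186 V.
Looking into X with the source shorted: R_th = R1·R2/(R1+R2) = 33.60 × 19.4/53.00 = 12.30 kΩ.

V_th ≈ 6.19 V, R_th ≈ 12.3 kΩ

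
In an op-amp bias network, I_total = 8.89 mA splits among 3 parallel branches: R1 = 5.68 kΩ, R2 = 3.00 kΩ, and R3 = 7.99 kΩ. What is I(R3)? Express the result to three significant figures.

I ≈ 1.75 mA

Conductances: ΣG = 1/5.68 + 1/3.00 + 1/7.99 = 0.6345 (1/kΩ).
R3 takes the fraction G_k/ΣG = 0.1252/0.6345 = 0.1972, so I = 8.89 × 0.1972 = 1.753 mA.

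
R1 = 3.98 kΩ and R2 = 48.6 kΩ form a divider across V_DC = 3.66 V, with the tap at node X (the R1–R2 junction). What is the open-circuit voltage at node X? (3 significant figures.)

Open-circuit (no load on X): V_th = V_DC · R2/(R1 + R2) = 3.66 × 48.6/(3.980 + 48.6) = 3.383 V.

V_th ≈ 3.38 V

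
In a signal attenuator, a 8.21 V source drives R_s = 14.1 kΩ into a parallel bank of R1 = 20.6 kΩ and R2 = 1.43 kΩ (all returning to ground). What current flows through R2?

I ≈ 0.497 mA

Equivalent of the parallel group: R_p = 1.337 kΩ.
V_A by voltage divider: V_A = 8.21 × 1.337/(14.1 + 1.337) = 0.7112 V.
Branch current I = V_A/R2 = 0.7112/1.43 = 0.4973 mA.
(Check via current divider: I_total = 0.5318 mA; share G_k/ΣG = 0.9351 → same result.)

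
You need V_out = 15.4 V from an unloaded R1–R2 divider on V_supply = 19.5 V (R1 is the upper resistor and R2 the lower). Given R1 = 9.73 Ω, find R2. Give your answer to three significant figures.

R2 ≈ 36.5 Ω

V_out/V_supply = R2/(R1+R2) = 0.7897.
R2 = R1 · 0.7897/(1 − 0.7897) = 36.55 Ω.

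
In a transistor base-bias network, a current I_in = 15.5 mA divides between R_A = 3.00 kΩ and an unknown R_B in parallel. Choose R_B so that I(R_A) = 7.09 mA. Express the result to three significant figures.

Two-branch current divider: I_A = I_in · R_B/(R_A + R_B).
With f = 0.4574, R_B = R_A · f/(1−f) = 3.00 × 0.8430 = 2.529 kΩ.

R_B ≈ 2.53 kΩ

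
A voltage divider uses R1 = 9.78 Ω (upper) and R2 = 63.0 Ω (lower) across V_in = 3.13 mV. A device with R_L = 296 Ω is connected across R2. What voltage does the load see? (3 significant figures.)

V_out ≈ 2.63 mV

First combine the lower leg with the load: R2 ‖ R_L = 51.94 Ω.
Then V_out = V_in · R2'/(R1 + R2') = 3.13 × 51.94/61.72 = 2.634 mV.
(Unloaded it would be 2.71 mV; the load pulls it down.)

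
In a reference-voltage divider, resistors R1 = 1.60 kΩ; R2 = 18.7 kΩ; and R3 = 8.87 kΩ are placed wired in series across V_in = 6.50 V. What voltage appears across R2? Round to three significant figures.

V ≈ 4.17 V

Series total: ΣR = 1.60 + 18.7 + 8.87 = 29.17 kΩ.
V = V_in · R/ΣR = 6.50 × 0.6411 = 4.167 V.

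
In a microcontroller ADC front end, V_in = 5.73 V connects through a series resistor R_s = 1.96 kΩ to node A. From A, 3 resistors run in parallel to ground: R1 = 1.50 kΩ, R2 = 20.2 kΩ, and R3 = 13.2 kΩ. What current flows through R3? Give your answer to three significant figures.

Combine the parallel branches: R_p = (1/1.50 + 1/20.2 + 1/13.2)⁻¹ = 1.263 kΩ.
V_A by voltage divider: V_A = 5.73 × 1.263/(1.96 + 1.263) = 2.245 V.
Branch current I = V_A/R3 = 2.245/13.2 = 0.1701 mA.
(Check via current divider: I_total = 1.778 mA; share G_k/ΣG = 0.09566 → same result.)

I ≈ 0.170 mA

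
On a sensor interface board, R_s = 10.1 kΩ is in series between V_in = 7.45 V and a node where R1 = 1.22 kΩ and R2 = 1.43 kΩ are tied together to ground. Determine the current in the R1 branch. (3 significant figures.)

Combine the parallel branches: R_p = (1/1.22 + 1/1.43)⁻¹ = 0.6583 kΩ.
Node voltage V_A = V_in · R_p/(R_s + R_p) = 7.45 × 0.06119 = 0.4559 V.
I(R1) = V_A / R1 = 0.4559/1.22 = 0.3737 mA.
(Check via current divider: I_total = 0.6925 mA; share G_k/ΣG = 0.5396 → same result.)

I ≈ 0.374 mA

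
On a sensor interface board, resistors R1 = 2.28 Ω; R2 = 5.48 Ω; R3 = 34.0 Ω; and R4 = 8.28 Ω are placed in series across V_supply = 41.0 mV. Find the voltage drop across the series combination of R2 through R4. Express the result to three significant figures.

V ≈ 39.1 mV

Total series resistance ΣR = 2.28 + 5.48 + 34.0 + 8.28 = 50.04 Ω.
R_{R2..R4} = 5.48 + 34.0 + 8.28 = 47.76 Ω.
V = V_supply · R/ΣR = 41.0 × 0.9544 = 39.13 mV.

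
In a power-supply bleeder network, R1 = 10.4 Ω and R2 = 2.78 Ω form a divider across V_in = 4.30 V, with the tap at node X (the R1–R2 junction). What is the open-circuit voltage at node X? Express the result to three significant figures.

V_th ≈ 0.907 V

Open-circuit (no load on X): V_th = V_in · R2/(R1 + R2) = 4.30 × 2.78/(10.40 + 2.78) = 0.9070 V.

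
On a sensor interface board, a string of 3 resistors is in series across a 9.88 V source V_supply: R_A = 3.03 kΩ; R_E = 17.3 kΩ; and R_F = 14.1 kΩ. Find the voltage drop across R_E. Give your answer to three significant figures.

Series total: ΣR = 3.03 + 17.3 + 14.1 = 34.43 kΩ.
Voltage divider: V = V_supply · (17.30 / 34.43) = 9.88 × 0.5025 = 4.964 V.

V ≈ 4.96 V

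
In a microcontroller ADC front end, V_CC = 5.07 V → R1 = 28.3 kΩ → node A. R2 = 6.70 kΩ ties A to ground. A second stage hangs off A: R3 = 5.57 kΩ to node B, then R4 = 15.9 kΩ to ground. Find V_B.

V_B ≈ 0.574 V

The second stage (R3 + R4 = 21.47 kΩ) loads node A in parallel with R2.
R2 ‖ (R3+R4) = 5.106 kΩ.
V_A = 5.07 × 5.106/(28.3 + 5.106) = 0.7750 V.
Stage 2 is unloaded, so V_B = V_A · R4/(R3+R4) = 0.7750 × 15.9/21.47 = 0.5739 V.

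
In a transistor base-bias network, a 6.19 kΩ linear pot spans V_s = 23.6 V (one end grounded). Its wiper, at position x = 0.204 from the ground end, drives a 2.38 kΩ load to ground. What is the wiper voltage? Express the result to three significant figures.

Lower segment x·R_p = 1.263 kΩ; upper segment (1−x)·R_p = 4.927 kΩ.
Lower segment in parallel with the load: 1.263 ‖ 2.38 = 0.8250 kΩ.
Loaded-divider output: V_out = 23.6 × 0.1434 = 3.385 V.

V_out ≈ 3.38 V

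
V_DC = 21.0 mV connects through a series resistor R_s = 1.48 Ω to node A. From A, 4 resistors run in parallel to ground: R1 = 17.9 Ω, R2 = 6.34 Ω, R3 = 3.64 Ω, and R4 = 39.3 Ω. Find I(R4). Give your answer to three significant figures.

Combine the parallel branches: R_p = (1/17.9 + 1/6.34 + 1/3.64 + 1/39.3)⁻¹ = 1.946 Ω.
V_A by voltage divider: V_A = 21.0 × 1.946/(1.48 + 1.946) = 11.93 mV.
Branch current I = V_A/R4 = 11.93/39.3 = 0.3035 mA.
(Check via current divider: I_total = 6.129 mA; share G_k/ΣG = 0.04953 → same result.)

I ≈ 0.304 mA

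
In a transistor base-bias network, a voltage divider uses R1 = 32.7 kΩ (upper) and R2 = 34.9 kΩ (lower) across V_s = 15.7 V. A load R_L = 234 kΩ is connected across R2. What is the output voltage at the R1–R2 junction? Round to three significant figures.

The load sits in parallel with R2, giving an effective lower resistance R2' = R2·R_L/(R2+R_L) = 30.37 kΩ.
Then V_out = V_s · R2'/(R1 + R2') = 15.7 × 30.37/63.07 = 7.560 V.

V_out ≈ 7.56 V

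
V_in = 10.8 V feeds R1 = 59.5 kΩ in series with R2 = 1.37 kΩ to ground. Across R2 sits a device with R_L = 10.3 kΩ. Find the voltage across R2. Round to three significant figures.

V_out ≈ 0.215 V

First combine the lower leg with the load: R2 ‖ R_L = 1.209 kΩ.
Then V_out = V_in · R2'/(R1 + R2') = 10.8 × 1.209/60.71 = 0.2151 V.
(Unloaded it would be 0.243 V; the load pulls it down.)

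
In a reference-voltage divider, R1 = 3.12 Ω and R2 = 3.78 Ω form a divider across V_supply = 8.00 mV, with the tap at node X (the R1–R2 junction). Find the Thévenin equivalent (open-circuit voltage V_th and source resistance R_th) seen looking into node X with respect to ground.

V_th ≈ 4.38 mV, R_th ≈ 1.71 Ω

With X open, the divider is unloaded: V_th = 8.00 × 3.78/6.900 = 4.383 mV.
Looking into X with the source shorted: R_th = R1·R2/(R1+R2) = 3.120 × 3.78/6.900 = 1.709 Ω.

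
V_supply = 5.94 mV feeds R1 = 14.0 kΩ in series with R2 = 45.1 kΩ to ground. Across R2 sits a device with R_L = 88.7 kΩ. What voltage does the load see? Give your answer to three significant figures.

The load sits in parallel with R2, giving an effective lower resistance R2' = R2·R_L/(R2+R_L) = 29.90 kΩ.
Voltage divider with the loaded lower leg: V_out = 5.94 × 29.90/(14.0 + 29.90) = 5.94 × 0.6811 = 4.046 mV.

V_out ≈ 4.05 mV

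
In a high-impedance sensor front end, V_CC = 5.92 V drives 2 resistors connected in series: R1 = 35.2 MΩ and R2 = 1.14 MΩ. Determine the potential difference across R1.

Total series resistance ΣR = 35.2 + 1.14 = 36.34 MΩ.
By the voltage-divider rule, V = 5.92 × 35.20/36.34 = 5.734 V.

V ≈ 5.73 V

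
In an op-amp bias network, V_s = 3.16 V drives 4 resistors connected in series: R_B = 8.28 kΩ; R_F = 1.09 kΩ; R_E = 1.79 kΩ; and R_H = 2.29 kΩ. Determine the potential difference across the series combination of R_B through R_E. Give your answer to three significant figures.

Series total: ΣR = 8.28 + 1.09 + 1.79 + 2.29 = 13.45 kΩ.
R_{R_B..R_E} = 8.28 + 1.09 + 1.79 = 11.16 kΩ.
V = V_s · R/ΣR = 3.16 × 0.8297 = 2.622 V.

V ≈ 2.62 V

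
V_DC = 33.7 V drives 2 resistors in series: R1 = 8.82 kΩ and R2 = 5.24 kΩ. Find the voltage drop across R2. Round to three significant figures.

V ≈ 12.6 V

ΣR = 8.82 + 5.24 = 14.06 kΩ.
V = V_DC · R/ΣR = 33.7 × 0.3727 = 12.56 V.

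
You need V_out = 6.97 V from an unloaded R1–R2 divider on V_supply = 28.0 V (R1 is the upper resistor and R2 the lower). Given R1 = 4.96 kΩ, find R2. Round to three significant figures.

R2 ≈ 1.64 kΩ

The divider ratio is R2/(R1+R2) = 6.97/28.0 = 0.2489.
Rearranging, R2 = R1·k/(1−k) = 4.96 × 0.3314 = 1.644 kΩ.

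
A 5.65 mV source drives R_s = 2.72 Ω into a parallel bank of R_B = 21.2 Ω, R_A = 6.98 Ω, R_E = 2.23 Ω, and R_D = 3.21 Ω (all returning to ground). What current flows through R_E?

I ≈ 0.707 mA

Combine the parallel branches: R_p = (1/21.2 + 1/6.98 + 1/2.23 + 1/3.21)⁻¹ = 1.052 Ω.
V_A by voltage divider: V_A = 5.65 × 1.052/(2.72 + 1.052) = 1.576 mV.
Branch current I = V_A/R_E = 1.576/2.23 = 0.7067 mA.
(Check via current divider: I_total = 1.498 mA; share G_k/ΣG = 0.4718 → same result.)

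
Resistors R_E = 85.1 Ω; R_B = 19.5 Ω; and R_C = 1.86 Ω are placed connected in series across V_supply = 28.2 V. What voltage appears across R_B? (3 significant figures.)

V ≈ 5.17 V

Total series resistance ΣR = 85.1 + 19.5 + 1.86 = 106.5 Ω.
V = V_supply · R/ΣR = 28.2 × 0.1832 = 5.165 V.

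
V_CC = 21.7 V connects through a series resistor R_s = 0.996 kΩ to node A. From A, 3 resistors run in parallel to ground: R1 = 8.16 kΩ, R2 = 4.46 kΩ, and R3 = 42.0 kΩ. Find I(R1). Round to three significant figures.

Parallel bank: R_p = 1/(1/8.16 + 1/4.46 + 1/42.0) = 2.699 kΩ.
V_A = 21.7 × 2.699/3.695 = 15.85 V.
I(R1) = V_A / R1 = 15.85/8.16 = 1.942 mA.

I ≈ 1.94 mA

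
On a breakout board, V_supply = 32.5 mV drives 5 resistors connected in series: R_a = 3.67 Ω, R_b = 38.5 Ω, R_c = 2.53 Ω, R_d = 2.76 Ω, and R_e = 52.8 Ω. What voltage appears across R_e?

ΣR = 3.67 + 38.5 + 2.53 + 2.76 + 52.8 = 100.3 Ω.
Voltage divider: V = V_supply · (52.80 / 100.3) = 32.5 × 0.5266 = 17.12 mV.

V ≈ 17.1 mV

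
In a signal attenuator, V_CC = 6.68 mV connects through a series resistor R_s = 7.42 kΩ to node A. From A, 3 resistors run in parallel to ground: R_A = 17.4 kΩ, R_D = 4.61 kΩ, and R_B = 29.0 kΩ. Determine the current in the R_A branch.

I ≈ 0.117 µA

Combine the parallel branches: R_p = (1/17.4 + 1/4.61 + 1/29.0)⁻¹ = 3.238 kΩ.
V_A = 6.68 × 3.238/10.66 = 2.029 mV.
Branch current I = V_A/R_A = 2.029/17.4 = 0.1166 µA.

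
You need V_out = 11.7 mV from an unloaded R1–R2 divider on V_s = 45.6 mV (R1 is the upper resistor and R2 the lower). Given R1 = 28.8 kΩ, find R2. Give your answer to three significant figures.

R2 ≈ 9.94 kΩ

V_out/V_s = R2/(R1+R2) = 0.2566.
R2 = R1 · 0.2566/(1 − 0.2566) = 9.940 kΩ.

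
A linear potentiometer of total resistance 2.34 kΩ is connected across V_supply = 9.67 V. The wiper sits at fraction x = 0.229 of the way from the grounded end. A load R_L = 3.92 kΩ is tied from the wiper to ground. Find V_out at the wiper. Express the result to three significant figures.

Split the track: R_lower = x·R_p = 0.5359 kΩ, R_upper = (1−x)·R_p = 1.804 kΩ.
R_L loads the lower segment: effective lower R = 0.4714 kΩ.
V_out = 9.67 × 0.4714/(1.804 + 0.4714) = 2.003 V.

V_out ≈ 2.00 V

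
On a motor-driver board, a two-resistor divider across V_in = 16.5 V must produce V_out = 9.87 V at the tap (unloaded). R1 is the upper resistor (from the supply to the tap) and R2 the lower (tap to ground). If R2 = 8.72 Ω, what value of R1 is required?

R1 ≈ 5.86 Ω

V_out/V_in = R2/(R1+R2) = 0.5982.
R1 = R2·(1/k − 1) = 8.72 × 0.6717 = 5.858 Ω.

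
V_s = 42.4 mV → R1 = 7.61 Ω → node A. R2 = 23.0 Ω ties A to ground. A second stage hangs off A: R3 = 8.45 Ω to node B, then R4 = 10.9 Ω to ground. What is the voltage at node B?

V_B ≈ 13.9 mV

Node A sees R2 in parallel with the series input of stage 2, R3 + R4 = 19.35 Ω.
Effective lower resistance at A: R2 ‖ 19.35 = 10.51 Ω.
V_A = 42.4 × 10.51/(7.61 + 10.51) = 24.59 mV.
V_B = V_A × 0.5633 = 13.85 mV.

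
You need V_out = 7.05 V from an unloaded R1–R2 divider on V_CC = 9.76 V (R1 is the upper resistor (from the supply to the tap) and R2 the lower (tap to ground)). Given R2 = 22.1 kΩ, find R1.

Required fraction k = V_out/V_CC = 0.7223.
So R1 = R2 · (V_CC/V_out − 1) = 22.1 × (9.76/7.05 − 1) = 22.1 × 0.3844 = 8.495 kΩ.

R1 ≈ 8.50 kΩ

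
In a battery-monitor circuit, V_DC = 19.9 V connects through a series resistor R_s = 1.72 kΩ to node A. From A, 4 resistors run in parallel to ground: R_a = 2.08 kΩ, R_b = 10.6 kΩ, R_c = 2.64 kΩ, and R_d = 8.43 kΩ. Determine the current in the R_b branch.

Equivalent of the parallel group: R_p = 0.9324 kΩ.
Node voltage V_A = V_DC · R_p/(R_s + R_p) = 19.9 × 0.3515 = 6.995 V.
Branch current I = V_A/R_b = 6.995/10.6 = 0.6599 mA.
(Equivalently: I_total = 7.503 mA, then current-divider fraction G_k/ΣG = 0.08796.)

I ≈ 0.660 mA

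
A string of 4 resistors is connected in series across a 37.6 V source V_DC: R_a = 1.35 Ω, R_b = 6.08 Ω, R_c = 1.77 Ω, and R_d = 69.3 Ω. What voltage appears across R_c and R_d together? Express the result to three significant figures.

V ≈ 34.0 V

Series total: ΣR = 1.35 + 6.08 + 1.77 + 69.3 = 78.50 Ω.
R_{R_c..R_d} = 1.77 + 69.3 = 71.07 Ω.
V = V_DC · R/ΣR = 37.6 × 0.9054 = 34.04 V.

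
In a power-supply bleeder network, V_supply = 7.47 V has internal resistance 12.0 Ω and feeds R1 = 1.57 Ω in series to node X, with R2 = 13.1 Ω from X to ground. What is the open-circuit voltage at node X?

R1' = 12.0 + 1.57 = 13.57 Ω (source resistance + R1).
V_th is the unloaded tap voltage: V_supply · R2/(R1'+R2) = 7.47 × 0.4912 = 3.669 V.

V_th ≈ 3.67 V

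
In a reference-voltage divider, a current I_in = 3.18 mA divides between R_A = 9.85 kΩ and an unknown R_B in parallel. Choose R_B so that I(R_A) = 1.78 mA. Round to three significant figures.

R_B ≈ 12.5 kΩ

The fraction through R_A equals R_B/(R_A+R_B).
With f = 0.5597, R_B = R_A · f/(1−f) = 9.85 × 1.271 = 12.52 kΩ.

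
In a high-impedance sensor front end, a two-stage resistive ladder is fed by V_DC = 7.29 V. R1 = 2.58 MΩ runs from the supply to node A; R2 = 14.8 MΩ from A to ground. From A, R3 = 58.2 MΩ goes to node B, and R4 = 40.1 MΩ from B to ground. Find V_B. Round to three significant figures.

V_B ≈ 2.48 V

Node A sees R2 in parallel with the series input of stage 2, R3 + R4 = 98.30 MΩ.
Effective lower resistance at A: R2 ‖ 98.30 = 12.86 MΩ.
First divider: V_A = V_DC · 12.86/(2.58 + 12.86) = 6.072 V.
V_B = V_A × 0.4079 = 2.477 V.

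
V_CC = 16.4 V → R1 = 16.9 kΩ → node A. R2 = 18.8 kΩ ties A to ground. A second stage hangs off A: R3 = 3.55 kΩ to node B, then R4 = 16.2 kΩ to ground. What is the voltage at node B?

V_B ≈ 4.88 V

Node A sees R2 in parallel with the series input of stage 2, R3 + R4 = 19.75 kΩ.
R2 ‖ (R3+R4) = 9.632 kΩ.
So V_A = 16.4 × 0.3630 = 5.954 V.
V_B = V_A × 0.8203 = 4.883 V.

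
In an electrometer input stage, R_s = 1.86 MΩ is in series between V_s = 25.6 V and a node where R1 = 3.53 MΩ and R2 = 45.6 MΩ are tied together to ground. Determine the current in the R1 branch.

Parallel bank: R_p = 1/(1/3.53 + 1/45.6) = 3.276 MΩ.
V_A = 25.6 × 3.276/5.136 = 16.33 V.
I(R1) = V_A / R1 = 16.33/3.53 = 4.626 µA.

I ≈ 4.63 µA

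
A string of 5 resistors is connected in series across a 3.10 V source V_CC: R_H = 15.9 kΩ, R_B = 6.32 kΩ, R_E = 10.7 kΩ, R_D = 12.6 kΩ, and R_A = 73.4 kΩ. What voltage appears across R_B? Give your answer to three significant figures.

Total series resistance ΣR = 15.9 + 6.32 + 10.7 + 12.6 + 73.4 = 118.9 kΩ.
V = V_CC · R/ΣR = 3.10 × 0.05314 = 0.1647 V.

V ≈ 0.165 V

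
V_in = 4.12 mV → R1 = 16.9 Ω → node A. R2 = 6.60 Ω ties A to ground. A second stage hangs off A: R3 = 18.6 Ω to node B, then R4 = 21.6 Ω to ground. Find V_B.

V_B ≈ 0.556 mV

Looking into the second stage from A: R3 + R4 = 40.20 Ω appears in parallel with R2.
R2 ‖ (R3+R4) = 5.669 Ω.
First divider: V_A = V_in · 5.669/(16.9 + 5.669) = 1.035 mV.
Then the unloaded second divider: V_B = V_A × R4/(R3+R4) = 1.035 × 0.5373 = 0.5561 mV.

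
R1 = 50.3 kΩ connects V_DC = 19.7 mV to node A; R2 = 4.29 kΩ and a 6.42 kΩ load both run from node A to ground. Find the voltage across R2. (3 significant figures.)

V_out ≈ 0.958 mV

R2 ‖ R_L = (4.29 × 6.42)/(4.29 + 6.42) = 2.572 kΩ.
Then V_out = V_DC · R2'/(R1 + R2') = 19.7 × 2.572/52.87 = 0.9582 mV.
(Unloaded it would be 1.55 mV; the load pulls it down.)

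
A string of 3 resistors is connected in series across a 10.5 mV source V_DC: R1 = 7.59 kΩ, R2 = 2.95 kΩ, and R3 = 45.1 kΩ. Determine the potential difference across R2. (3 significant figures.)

Total series resistance ΣR = 7.59 + 2.95 + 45.1 = 55.64 kΩ.
By the voltage-divider rule, V = 10.5 × 2.950/55.64 = 0.5567 mV.

V ≈ 0.557 mV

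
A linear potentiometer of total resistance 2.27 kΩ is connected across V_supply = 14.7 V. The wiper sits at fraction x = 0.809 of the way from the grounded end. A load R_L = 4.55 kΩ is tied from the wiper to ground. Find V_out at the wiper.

Lower segment x·R_p = 1.836 kΩ; upper segment (1−x)·R_p = 0.4336 kΩ.
R_L loads the lower segment: effective lower R = 1.308 kΩ.
Then V_out = V_supply · 1.308/(0.4336 + 1.308) = 11.04 V.

V_out ≈ 11.0 V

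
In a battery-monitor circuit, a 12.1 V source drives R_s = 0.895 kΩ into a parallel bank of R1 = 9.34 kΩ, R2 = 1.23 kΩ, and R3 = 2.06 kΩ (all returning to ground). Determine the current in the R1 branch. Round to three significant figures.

I ≈ 0.574 mA

Combine the parallel branches: R_p = (1/9.34 + 1/1.23 + 1/2.06)⁻¹ = 0.7115 kΩ.
V_A = 12.1 × 0.7115/1.606 = 5.359 V.
Branch current I = V_A/R1 = 5.359/9.34 = 0.5738 mA.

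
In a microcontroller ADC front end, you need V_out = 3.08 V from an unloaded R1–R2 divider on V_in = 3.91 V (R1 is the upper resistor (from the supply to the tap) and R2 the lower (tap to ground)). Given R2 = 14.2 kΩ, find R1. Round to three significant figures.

The divider ratio is R2/(R1+R2) = 3.08/3.91 = 0.7877.
So R1 = R2 · (V_in/V_out − 1) = 14.2 × (3.91/3.08 − 1) = 14.2 × 0.2695 = 3.827 kΩ.

R1 ≈ 3.83 kΩ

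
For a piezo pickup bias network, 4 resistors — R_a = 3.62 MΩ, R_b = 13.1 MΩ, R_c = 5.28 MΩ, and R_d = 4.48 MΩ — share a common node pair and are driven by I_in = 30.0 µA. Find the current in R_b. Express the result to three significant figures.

I ≈ 2.99 µA

Conductances: ΣG = 1/3.62 + 1/13.1 + 1/5.28 + 1/4.48 = 0.7652 (1/MΩ).
Current divider: I(R_b) = I_in · G_k/ΣG = 30.0 × (0.07634/0.7652) = 30.0 × 0.09976 = 2.993 µA.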